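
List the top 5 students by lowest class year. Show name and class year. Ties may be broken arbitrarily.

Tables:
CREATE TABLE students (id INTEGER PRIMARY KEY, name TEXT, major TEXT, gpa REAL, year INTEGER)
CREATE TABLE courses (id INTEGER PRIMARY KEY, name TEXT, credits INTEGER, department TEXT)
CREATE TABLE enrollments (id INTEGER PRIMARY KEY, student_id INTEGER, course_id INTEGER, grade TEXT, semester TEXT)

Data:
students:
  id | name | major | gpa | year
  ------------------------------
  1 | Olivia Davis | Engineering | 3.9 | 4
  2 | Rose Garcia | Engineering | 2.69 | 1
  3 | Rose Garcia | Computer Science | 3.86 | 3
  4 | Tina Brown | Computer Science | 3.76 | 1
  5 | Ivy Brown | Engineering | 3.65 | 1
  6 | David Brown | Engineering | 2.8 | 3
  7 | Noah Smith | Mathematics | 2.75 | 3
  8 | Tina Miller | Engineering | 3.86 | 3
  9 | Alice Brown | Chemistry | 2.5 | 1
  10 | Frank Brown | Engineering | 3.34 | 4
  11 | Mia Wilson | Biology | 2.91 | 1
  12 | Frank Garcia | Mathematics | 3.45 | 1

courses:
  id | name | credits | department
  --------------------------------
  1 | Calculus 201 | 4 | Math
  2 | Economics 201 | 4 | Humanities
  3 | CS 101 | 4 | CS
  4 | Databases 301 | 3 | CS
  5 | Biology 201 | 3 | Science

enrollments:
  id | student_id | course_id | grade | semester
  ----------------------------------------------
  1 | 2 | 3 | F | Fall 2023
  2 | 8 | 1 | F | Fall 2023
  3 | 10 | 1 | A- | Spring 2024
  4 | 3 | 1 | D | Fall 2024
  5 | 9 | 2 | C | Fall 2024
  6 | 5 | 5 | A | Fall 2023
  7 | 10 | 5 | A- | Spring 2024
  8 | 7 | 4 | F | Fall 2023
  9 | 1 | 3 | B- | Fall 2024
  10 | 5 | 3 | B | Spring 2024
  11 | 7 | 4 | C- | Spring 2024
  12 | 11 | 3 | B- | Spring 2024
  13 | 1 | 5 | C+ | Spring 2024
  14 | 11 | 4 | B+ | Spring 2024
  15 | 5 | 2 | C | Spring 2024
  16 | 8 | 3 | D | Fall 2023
SELECT name, year FROM students ORDER BY year ASC LIMIT 5

Execution result:
name | year
Rose Garcia | 1
Tina Brown | 1
Ivy Brown | 1
Alice Brown | 1
Mia Wilson | 1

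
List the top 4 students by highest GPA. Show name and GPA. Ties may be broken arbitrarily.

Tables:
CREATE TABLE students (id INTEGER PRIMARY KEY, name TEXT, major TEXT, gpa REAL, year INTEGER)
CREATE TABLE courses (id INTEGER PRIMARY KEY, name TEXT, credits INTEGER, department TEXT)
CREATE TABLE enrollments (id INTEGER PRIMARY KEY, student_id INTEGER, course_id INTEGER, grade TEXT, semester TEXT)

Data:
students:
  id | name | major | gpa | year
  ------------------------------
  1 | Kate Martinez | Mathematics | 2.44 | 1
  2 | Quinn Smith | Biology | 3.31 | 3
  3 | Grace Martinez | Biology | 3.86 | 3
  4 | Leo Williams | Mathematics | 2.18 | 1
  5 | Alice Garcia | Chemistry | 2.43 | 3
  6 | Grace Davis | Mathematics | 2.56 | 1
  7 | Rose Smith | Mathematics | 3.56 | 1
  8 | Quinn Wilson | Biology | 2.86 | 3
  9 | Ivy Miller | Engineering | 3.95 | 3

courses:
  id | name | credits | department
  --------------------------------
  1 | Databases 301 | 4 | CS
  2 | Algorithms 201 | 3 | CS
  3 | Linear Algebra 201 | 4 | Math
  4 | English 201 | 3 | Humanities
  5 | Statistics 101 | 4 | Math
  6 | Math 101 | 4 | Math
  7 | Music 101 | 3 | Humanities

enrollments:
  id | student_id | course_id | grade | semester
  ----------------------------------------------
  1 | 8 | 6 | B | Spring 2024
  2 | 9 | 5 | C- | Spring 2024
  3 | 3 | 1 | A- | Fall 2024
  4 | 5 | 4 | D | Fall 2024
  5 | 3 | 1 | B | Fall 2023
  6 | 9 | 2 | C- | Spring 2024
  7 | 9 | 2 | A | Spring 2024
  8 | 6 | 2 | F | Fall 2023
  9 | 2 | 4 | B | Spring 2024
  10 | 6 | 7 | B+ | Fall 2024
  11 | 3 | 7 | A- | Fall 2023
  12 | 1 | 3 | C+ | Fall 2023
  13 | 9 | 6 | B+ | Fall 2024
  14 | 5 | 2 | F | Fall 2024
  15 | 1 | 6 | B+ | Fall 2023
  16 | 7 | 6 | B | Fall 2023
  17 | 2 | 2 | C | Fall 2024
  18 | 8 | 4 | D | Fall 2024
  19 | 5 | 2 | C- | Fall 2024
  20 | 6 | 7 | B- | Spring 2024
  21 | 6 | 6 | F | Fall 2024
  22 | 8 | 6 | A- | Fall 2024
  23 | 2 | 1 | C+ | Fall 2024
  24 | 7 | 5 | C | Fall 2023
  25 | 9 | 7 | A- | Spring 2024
SELECT name, gpa FROM students ORDER BY gpa DESC LIMIT 4

Execution result:
name | gpa
Ivy Miller | 3.95
Grace Martinez | 3.86
Rose Smith | 3.56
Quinn Smith | 3.31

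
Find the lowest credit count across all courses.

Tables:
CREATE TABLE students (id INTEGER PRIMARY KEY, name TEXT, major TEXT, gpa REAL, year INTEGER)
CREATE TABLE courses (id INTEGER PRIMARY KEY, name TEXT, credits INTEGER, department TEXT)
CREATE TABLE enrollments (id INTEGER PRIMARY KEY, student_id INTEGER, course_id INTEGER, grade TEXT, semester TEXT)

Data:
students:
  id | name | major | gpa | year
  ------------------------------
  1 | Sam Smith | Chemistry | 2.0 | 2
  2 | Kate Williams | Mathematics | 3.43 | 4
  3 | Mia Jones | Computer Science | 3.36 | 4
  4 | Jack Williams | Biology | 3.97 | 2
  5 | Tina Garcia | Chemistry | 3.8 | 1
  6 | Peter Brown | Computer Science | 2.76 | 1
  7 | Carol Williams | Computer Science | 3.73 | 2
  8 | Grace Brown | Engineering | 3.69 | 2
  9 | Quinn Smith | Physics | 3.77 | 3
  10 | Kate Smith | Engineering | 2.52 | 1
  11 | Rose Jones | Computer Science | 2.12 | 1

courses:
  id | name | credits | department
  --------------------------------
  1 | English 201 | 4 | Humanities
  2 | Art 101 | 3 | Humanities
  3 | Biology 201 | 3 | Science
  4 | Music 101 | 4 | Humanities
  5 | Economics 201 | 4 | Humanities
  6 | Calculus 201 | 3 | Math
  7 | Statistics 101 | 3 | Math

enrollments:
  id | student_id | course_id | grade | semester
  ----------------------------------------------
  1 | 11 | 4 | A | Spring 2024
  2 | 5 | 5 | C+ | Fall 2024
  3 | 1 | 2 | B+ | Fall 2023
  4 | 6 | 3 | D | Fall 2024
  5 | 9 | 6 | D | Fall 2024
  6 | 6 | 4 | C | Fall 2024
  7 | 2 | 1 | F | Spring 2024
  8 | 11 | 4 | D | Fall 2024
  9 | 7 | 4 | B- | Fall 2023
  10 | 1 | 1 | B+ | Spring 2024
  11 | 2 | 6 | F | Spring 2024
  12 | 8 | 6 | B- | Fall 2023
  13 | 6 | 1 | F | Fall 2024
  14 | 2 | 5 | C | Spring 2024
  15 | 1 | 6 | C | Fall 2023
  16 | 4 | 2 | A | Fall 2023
SELECT MIN(credits) FROM courses

Execution result:
3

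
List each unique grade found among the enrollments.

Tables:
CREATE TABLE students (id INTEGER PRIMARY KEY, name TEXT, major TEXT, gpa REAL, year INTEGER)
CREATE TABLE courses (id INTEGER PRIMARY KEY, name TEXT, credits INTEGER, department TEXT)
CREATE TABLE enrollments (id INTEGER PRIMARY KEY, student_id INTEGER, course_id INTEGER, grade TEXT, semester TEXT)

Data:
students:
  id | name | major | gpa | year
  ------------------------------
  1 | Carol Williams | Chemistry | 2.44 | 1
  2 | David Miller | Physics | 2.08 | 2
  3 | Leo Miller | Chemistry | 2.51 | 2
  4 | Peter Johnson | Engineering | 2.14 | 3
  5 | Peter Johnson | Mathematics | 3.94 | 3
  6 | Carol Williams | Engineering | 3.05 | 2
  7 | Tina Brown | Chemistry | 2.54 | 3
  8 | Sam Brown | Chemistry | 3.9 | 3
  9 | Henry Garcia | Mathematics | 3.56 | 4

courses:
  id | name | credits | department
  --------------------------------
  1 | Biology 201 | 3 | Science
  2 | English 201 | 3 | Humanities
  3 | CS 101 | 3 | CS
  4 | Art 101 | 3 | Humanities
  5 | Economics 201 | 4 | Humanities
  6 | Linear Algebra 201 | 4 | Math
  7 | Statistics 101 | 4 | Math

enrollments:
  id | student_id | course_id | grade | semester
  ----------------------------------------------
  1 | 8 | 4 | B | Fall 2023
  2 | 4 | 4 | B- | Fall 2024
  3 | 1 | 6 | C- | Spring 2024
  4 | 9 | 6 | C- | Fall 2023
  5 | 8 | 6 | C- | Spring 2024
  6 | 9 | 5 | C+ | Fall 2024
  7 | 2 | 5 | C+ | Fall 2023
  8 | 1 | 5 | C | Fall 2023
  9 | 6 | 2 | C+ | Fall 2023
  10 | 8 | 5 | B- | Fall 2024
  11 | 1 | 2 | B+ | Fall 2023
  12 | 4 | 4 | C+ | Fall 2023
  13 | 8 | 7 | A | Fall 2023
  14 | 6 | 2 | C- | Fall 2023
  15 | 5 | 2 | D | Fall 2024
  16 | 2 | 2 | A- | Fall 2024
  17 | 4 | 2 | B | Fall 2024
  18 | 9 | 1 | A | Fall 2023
SELECT DISTINCT grade FROM enrollments

Execution result:
grade
B
B-
C-
C+
C
B+
A
D
A-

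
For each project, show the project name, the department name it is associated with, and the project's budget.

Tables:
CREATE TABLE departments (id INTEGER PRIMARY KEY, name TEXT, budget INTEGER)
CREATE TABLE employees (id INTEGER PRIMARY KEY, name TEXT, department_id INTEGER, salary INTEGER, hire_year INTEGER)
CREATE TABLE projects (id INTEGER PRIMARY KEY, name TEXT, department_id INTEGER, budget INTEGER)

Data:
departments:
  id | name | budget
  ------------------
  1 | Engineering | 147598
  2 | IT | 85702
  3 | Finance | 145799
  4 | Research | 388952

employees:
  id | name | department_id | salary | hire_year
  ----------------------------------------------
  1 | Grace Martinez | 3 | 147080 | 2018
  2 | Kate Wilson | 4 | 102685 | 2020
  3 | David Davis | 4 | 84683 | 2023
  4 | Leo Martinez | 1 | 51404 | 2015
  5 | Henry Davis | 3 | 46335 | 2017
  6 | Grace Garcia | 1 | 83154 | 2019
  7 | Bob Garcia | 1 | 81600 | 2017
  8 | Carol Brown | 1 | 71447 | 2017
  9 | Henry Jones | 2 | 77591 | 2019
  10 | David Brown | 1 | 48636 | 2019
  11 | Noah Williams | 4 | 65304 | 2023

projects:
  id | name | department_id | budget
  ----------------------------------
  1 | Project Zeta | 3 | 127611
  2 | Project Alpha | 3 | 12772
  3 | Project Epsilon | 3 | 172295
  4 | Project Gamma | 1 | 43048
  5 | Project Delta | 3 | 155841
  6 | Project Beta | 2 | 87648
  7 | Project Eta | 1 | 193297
SELECT c.name, p.name AS department, c.budget FROM projects c JOIN departments p ON c.department_id = p.id

Execution result:
name | department | budget
Project Zeta | Finance | 127611
Project Alpha | Finance | 12772
Project Epsilon | Finance | 172295
Project Gamma | Engineering | 43048
Project Delta | Finance | 155841
Project Beta | IT | 87648
Project Eta | Engineering | 193297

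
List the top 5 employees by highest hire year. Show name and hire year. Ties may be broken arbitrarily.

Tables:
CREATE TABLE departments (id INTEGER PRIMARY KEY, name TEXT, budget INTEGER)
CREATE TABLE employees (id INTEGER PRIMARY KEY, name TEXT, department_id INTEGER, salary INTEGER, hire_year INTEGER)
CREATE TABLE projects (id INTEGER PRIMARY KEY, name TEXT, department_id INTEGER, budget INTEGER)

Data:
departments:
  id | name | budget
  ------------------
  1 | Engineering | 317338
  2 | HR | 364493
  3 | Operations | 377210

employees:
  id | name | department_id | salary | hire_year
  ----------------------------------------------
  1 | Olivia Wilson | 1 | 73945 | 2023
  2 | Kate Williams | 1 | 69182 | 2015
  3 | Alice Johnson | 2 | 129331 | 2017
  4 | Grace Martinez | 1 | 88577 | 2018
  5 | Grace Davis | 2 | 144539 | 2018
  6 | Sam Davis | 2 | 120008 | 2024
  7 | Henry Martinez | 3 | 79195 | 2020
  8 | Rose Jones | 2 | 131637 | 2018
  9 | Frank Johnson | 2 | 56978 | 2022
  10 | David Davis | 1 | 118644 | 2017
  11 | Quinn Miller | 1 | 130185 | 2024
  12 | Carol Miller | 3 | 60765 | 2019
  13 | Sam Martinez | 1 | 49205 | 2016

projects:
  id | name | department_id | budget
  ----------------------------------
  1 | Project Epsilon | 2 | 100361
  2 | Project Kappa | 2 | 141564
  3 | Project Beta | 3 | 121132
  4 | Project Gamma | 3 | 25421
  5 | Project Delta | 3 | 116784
SELECT name, hire_year FROM employees ORDER BY hire_year DESC LIMIT 5

Execution result:
name | hire_year
Sam Davis | 2024
Quinn Miller | 2024
Olivia Wilson | 2023
Frank Johnson | 2022
Henry Martinez | 2020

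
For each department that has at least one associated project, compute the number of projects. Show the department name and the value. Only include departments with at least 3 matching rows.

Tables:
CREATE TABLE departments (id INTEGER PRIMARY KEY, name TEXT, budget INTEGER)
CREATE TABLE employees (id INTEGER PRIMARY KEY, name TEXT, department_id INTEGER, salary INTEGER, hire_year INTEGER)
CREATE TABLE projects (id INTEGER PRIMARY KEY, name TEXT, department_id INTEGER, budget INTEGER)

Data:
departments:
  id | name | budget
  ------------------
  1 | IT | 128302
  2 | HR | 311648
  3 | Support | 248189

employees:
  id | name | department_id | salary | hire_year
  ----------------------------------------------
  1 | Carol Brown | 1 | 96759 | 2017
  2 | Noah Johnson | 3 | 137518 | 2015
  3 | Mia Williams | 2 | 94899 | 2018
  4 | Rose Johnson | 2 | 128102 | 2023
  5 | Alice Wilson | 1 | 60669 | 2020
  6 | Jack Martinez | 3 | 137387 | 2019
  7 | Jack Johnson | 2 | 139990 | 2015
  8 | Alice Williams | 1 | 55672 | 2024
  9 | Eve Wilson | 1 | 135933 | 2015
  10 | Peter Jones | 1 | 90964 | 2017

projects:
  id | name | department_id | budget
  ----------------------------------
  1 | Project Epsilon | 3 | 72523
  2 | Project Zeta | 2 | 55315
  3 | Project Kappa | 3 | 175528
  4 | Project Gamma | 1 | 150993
SELECT p.name, COUNT(*) AS n FROM projects c JOIN departments p ON c.department_id = p.id GROUP BY p.id, p.name HAVING COUNT(*) >= 3

Execution result:
(no rows)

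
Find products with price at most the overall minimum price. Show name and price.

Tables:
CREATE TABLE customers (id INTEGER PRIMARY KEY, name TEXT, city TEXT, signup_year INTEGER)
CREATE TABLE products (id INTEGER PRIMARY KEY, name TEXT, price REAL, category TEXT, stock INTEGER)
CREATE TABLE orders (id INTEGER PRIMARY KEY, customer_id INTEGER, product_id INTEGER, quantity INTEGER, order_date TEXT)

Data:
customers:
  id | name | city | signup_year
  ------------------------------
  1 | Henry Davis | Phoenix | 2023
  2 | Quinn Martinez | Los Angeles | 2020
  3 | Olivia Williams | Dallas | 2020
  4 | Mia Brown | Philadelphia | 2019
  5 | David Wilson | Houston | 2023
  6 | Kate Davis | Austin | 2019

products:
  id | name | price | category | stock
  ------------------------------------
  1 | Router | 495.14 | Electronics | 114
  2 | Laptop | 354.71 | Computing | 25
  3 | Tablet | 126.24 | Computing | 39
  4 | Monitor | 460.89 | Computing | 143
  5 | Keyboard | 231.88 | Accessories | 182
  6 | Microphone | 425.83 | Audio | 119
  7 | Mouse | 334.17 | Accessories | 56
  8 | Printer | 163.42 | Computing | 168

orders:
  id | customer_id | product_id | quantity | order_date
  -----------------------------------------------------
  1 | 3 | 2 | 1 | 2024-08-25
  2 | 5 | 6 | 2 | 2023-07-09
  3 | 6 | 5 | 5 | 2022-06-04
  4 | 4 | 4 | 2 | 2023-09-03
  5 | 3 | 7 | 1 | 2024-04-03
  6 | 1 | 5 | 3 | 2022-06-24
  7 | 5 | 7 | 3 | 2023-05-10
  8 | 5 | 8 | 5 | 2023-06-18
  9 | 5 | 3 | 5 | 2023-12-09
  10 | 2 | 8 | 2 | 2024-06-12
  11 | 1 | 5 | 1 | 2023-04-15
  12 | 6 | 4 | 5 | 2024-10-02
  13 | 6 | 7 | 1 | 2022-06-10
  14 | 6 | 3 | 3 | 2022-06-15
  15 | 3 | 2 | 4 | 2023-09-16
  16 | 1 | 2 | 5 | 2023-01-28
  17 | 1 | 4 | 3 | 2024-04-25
SELECT name, price FROM products WHERE price <= (SELECT MIN(price) FROM products)

Execution result:
name | price
Tablet | 126.24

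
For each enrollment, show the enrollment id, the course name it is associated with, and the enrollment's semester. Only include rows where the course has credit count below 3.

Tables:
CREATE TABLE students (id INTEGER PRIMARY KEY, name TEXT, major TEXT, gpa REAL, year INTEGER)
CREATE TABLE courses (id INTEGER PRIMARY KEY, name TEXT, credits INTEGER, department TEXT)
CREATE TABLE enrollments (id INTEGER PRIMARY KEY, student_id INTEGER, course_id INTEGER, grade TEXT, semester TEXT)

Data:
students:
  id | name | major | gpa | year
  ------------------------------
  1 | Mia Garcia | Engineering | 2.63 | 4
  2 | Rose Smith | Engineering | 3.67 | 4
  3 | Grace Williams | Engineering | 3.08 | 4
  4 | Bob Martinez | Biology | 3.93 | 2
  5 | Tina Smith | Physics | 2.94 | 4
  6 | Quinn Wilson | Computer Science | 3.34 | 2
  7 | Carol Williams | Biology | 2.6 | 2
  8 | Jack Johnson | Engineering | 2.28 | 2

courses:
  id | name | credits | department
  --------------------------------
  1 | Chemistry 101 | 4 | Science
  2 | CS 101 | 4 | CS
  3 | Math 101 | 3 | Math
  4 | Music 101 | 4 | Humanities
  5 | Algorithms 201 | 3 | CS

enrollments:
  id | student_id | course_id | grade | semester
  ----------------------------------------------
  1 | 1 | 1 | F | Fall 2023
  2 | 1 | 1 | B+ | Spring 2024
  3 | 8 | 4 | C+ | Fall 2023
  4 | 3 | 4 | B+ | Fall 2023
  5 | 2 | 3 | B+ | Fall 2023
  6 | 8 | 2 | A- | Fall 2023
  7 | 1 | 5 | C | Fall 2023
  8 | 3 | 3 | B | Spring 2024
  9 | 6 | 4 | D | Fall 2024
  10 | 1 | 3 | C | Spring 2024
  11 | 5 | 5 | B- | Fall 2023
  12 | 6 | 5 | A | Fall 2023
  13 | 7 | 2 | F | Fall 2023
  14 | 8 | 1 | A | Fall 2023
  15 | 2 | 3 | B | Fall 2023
SELECT c.id, p.name AS course, c.semester FROM enrollments c JOIN courses p ON c.course_id = p.id WHERE p.credits < 3

Execution result:
(no rows)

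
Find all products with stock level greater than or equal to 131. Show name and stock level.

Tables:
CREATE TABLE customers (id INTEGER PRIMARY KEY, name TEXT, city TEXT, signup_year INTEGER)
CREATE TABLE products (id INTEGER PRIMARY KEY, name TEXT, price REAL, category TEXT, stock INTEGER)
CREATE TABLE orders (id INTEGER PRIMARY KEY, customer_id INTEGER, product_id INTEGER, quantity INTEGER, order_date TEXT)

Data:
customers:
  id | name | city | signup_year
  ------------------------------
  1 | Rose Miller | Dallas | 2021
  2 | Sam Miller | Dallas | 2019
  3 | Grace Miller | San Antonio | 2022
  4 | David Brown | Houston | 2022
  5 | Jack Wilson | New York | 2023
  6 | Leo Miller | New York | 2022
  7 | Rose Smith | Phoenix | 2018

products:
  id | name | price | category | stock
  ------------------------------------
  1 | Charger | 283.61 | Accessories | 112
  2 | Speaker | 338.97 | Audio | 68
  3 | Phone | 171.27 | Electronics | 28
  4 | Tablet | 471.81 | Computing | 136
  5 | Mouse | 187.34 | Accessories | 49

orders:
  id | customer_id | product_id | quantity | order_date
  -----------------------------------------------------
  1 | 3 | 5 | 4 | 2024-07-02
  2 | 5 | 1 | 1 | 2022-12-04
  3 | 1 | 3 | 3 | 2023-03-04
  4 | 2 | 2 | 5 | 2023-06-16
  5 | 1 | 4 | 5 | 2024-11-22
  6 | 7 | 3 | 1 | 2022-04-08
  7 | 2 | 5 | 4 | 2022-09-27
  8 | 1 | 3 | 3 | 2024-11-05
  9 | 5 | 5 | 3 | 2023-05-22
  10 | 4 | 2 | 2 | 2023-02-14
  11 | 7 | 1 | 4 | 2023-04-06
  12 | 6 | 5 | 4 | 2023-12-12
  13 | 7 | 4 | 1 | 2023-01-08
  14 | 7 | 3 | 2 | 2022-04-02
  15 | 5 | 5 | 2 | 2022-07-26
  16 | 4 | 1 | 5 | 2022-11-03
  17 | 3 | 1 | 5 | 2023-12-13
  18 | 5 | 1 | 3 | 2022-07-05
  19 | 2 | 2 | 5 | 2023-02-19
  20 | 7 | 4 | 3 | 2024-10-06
SELECT name, stock FROM products WHERE stock >= 131

Execution result:
name | stock
Tablet | 136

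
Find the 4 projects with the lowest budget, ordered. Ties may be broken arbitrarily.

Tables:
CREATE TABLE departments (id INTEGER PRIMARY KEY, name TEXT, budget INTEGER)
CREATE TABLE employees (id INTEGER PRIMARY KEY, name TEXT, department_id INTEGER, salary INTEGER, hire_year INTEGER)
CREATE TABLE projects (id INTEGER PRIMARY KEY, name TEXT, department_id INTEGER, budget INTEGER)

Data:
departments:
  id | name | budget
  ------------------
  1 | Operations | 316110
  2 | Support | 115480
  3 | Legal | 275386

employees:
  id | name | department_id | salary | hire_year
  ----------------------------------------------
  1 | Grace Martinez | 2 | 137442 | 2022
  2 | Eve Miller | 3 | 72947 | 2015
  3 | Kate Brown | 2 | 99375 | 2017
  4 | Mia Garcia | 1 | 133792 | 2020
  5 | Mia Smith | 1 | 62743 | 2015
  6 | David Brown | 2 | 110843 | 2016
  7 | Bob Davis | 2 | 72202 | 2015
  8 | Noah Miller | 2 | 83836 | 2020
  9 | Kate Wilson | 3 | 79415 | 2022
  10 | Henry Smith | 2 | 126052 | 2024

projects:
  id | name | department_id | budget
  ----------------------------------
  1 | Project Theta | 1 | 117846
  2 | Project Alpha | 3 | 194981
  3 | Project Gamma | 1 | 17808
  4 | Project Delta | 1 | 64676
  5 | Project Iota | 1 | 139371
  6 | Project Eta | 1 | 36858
SELECT name, budget FROM projects ORDER BY budget ASC LIMIT 4

Execution result:
name | budget
Project Gamma | 17808
Project Eta | 36858
Project Delta | 64676
Project Theta | 117846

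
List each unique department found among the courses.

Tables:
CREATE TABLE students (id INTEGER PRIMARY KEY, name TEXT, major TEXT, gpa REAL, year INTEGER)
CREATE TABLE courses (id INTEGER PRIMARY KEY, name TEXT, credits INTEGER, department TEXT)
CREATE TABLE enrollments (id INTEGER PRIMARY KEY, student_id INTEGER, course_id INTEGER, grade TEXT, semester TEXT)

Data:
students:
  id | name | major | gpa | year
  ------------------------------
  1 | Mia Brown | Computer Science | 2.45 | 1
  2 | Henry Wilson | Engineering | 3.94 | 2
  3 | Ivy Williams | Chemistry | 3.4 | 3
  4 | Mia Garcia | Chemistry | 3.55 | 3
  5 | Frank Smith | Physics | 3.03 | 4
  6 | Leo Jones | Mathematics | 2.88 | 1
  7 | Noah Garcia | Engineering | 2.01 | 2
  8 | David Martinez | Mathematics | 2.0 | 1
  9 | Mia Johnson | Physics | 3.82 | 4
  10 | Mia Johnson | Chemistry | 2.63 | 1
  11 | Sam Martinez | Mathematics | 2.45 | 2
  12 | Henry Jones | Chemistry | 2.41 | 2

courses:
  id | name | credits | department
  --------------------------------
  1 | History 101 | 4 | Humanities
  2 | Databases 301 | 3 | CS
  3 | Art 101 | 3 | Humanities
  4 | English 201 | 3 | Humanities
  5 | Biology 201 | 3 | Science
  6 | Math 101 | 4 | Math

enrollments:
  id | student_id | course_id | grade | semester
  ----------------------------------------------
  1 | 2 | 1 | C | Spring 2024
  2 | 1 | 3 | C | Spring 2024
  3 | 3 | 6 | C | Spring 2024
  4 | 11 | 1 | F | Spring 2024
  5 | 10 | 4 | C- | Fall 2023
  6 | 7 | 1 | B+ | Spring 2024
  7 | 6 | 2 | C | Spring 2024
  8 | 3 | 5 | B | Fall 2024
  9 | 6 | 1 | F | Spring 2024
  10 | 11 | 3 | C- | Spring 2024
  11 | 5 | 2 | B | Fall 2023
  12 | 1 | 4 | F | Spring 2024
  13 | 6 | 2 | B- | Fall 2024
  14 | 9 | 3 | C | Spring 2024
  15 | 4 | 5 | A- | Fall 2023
SELECT DISTINCT department FROM courses

Execution result:
department
Humanities
CS
Science
Math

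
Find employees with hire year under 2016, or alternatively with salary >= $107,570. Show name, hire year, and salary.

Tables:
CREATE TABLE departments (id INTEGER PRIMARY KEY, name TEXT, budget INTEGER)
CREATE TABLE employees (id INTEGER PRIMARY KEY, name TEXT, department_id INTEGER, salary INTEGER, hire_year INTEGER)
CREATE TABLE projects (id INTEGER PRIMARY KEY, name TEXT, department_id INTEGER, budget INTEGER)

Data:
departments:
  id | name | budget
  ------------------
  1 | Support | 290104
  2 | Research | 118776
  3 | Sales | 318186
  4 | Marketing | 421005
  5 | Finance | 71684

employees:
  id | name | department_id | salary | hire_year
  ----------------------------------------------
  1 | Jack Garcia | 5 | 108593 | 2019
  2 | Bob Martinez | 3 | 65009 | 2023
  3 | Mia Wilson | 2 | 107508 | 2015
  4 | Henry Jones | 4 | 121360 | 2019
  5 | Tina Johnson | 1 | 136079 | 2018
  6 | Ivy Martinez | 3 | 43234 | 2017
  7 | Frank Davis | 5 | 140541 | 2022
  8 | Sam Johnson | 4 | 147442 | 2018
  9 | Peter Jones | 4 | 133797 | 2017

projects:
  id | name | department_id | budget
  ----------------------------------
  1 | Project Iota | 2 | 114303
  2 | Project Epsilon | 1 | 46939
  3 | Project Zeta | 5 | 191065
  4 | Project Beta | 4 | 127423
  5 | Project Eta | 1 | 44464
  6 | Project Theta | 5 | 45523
SELECT name, hire_year, salary FROM employees WHERE hire_year < 2016 OR salary >= 107570

Execution result:
name | hire_year | salary
Jack Garcia | 2019 | 108593
Mia Wilson | 2015 | 107508
Henry Jones | 2019 | 121360
Tina Johnson | 2018 | 136079
Frank Davis | 2022 | 140541
Sam Johnson | 2018 | 147442
Peter Jones | 2017 | 133797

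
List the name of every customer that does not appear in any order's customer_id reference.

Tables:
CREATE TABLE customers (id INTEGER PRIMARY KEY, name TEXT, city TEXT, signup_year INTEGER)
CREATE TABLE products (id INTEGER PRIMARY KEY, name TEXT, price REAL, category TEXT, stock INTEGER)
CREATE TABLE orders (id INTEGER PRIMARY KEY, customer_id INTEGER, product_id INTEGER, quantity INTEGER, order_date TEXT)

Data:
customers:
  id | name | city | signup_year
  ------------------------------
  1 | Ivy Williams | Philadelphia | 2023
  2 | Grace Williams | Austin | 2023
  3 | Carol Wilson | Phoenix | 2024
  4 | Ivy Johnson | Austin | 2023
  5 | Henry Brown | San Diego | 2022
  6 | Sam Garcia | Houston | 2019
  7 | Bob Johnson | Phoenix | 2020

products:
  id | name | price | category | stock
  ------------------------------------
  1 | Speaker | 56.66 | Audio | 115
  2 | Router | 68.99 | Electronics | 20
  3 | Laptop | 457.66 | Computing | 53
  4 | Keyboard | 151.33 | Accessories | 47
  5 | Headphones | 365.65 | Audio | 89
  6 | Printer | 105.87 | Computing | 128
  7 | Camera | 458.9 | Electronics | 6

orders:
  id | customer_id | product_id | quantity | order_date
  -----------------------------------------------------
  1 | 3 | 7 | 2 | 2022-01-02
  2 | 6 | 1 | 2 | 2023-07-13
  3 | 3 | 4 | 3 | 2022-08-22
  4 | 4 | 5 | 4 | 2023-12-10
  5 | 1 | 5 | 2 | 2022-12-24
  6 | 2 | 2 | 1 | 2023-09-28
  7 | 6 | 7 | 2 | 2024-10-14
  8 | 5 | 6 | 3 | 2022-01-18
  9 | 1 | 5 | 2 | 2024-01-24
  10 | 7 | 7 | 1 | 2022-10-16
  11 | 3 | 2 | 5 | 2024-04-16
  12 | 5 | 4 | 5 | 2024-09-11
SELECT p.name FROM customers p LEFT JOIN orders c ON c.customer_id = p.id WHERE c.id IS NULL

Execution result:
(no rows)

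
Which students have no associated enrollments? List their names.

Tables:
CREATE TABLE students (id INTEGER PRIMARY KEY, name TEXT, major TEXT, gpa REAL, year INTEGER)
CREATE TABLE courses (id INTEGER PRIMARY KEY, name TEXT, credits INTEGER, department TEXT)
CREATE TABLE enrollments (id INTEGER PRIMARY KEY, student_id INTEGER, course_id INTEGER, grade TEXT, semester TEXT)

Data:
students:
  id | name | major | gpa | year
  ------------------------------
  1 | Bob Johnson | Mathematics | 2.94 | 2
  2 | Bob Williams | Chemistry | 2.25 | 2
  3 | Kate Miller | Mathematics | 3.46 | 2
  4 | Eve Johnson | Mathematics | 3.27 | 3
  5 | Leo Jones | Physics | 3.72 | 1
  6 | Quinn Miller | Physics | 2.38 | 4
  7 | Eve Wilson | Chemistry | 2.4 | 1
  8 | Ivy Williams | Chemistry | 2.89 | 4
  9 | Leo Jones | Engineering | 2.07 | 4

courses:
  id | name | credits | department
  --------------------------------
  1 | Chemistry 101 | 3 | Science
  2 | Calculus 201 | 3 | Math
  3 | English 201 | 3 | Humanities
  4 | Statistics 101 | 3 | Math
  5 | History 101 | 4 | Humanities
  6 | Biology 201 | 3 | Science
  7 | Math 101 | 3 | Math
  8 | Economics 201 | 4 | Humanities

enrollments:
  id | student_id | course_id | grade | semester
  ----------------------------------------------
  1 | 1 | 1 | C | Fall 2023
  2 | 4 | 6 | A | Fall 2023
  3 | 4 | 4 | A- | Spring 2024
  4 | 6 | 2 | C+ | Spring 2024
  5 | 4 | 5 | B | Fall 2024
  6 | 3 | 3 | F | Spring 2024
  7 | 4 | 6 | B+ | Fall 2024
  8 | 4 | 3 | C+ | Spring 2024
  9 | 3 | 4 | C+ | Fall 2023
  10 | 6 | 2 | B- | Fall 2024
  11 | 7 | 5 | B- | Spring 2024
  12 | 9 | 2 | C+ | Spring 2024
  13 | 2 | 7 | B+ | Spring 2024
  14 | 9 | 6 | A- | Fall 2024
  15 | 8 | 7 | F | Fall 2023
SELECT p.name FROM students p LEFT JOIN enrollments c ON c.student_id = p.id WHERE c.id IS NULL

Execution result:
Leo Jones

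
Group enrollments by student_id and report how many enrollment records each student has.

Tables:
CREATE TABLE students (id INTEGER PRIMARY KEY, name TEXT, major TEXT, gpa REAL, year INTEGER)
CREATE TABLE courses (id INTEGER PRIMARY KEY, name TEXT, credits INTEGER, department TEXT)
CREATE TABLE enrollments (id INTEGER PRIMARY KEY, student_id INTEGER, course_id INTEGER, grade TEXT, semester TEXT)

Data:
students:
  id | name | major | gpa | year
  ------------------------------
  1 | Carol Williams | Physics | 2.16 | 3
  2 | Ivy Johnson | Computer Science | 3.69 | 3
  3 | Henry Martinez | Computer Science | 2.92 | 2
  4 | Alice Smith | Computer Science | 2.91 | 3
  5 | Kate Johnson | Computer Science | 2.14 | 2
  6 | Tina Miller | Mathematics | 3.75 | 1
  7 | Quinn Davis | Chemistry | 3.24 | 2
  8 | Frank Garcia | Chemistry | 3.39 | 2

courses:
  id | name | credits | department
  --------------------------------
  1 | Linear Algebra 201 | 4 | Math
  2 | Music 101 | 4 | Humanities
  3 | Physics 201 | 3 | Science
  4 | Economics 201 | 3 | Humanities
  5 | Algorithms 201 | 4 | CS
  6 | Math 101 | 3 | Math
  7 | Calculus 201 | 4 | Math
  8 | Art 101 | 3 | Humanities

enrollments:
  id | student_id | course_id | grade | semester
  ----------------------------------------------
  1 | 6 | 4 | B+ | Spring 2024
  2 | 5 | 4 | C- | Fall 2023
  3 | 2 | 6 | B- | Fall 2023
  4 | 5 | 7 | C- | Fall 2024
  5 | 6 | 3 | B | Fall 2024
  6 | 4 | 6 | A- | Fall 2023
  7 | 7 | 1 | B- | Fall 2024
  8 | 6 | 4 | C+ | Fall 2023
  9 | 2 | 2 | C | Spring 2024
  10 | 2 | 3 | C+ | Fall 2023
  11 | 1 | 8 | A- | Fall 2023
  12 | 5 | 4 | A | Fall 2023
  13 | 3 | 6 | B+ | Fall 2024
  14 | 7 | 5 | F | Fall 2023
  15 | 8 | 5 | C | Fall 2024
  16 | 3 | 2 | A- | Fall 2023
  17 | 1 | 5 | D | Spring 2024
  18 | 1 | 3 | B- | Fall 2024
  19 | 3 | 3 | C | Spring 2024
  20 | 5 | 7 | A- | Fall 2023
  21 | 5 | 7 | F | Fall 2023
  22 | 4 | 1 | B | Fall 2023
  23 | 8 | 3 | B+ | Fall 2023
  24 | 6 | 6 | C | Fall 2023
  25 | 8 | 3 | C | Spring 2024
SELECT student_id, COUNT(*) AS enrollment_count FROM enrollments GROUP BY student_id

Execution result:
student_id | enrollment_count
1 | 3
2 | 3
3 | 3
4 | 2
5 | 5
6 | 4
7 | 2
8 | 3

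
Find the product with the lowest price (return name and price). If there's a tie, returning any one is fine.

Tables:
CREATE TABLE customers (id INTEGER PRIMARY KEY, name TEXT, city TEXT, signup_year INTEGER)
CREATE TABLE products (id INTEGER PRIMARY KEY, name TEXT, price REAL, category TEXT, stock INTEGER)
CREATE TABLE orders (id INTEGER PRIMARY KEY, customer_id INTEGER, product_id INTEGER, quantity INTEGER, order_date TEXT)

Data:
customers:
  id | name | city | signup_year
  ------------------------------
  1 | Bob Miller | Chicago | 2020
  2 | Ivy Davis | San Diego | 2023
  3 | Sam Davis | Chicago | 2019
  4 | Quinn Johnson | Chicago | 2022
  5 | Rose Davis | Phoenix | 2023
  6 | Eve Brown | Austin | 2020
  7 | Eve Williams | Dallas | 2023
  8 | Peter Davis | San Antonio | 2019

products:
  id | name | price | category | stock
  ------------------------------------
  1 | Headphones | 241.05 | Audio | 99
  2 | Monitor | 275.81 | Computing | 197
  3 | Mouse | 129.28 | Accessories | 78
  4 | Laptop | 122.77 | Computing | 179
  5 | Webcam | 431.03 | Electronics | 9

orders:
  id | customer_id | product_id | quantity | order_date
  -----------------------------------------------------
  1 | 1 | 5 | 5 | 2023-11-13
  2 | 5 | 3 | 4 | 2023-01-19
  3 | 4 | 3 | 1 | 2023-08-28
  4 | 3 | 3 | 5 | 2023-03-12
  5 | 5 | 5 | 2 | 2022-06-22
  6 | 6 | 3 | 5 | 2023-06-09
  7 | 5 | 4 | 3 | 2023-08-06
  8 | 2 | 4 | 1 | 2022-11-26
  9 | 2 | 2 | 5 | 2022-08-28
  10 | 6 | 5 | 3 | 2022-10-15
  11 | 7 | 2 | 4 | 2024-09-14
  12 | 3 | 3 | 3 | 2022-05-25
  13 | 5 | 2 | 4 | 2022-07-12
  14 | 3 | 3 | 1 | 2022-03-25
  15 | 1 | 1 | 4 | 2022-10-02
SELECT name, price FROM products ORDER BY price ASC LIMIT 1

Execution result:
name | price
Laptop | 122.77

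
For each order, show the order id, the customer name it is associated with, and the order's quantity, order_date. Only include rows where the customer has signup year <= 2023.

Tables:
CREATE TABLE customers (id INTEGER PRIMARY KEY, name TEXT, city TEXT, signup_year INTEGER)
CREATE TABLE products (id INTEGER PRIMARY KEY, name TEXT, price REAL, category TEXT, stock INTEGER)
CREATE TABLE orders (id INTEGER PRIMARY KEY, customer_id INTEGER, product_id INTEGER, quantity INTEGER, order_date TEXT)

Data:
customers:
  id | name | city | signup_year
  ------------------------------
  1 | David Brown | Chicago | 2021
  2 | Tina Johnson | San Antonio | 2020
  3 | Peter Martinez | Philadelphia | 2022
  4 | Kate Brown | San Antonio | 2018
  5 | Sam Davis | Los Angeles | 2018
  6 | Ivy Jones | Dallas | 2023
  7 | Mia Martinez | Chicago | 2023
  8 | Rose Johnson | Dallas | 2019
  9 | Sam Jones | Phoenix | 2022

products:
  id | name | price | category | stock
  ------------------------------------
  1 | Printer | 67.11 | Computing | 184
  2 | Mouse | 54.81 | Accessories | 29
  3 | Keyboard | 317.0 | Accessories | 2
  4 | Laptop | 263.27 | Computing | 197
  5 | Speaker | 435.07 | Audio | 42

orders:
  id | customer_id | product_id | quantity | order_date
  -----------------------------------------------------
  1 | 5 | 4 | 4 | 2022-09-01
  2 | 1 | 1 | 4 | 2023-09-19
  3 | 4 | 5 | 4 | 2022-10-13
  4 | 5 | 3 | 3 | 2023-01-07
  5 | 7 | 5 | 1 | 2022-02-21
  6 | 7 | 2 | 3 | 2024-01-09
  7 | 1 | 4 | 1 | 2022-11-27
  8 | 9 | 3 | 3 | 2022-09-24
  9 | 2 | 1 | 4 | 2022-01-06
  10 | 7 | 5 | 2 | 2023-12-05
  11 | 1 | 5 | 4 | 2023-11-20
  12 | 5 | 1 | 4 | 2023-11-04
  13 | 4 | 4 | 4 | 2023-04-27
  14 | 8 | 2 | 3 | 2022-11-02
SELECT c.id, p.name AS customer, c.quantity, c.order_date FROM orders c JOIN customers p ON c.customer_id = p.id WHERE p.signup_year <= 2023

Execution result:
id | customer | quantity | order_date
1 | Sam Davis | 4 | 2022-09-01
2 | David Brown | 4 | 2023-09-19
3 | Kate Brown | 4 | 2022-10-13
4 | Sam Davis | 3 | 2023-01-07
5 | Mia Martinez | 1 | 2022-02-21
6 | Mia Martinez | 3 | 2024-01-09
7 | David Brown | 1 | 2022-11-27
8 | Sam Jones | 3 | 2022-09-24
9 | Tina Johnson | 4 | 2022-01-06
10 | Mia Martinez | 2 | 2023-12-05
11 | David Brown | 4 | 2023-11-20
12 | Sam Davis | 4 | 2023-11-04
13 | Kate Brown | 4 | 2023-04-27
14 | Rose Johnson | 3 | 2022-11-02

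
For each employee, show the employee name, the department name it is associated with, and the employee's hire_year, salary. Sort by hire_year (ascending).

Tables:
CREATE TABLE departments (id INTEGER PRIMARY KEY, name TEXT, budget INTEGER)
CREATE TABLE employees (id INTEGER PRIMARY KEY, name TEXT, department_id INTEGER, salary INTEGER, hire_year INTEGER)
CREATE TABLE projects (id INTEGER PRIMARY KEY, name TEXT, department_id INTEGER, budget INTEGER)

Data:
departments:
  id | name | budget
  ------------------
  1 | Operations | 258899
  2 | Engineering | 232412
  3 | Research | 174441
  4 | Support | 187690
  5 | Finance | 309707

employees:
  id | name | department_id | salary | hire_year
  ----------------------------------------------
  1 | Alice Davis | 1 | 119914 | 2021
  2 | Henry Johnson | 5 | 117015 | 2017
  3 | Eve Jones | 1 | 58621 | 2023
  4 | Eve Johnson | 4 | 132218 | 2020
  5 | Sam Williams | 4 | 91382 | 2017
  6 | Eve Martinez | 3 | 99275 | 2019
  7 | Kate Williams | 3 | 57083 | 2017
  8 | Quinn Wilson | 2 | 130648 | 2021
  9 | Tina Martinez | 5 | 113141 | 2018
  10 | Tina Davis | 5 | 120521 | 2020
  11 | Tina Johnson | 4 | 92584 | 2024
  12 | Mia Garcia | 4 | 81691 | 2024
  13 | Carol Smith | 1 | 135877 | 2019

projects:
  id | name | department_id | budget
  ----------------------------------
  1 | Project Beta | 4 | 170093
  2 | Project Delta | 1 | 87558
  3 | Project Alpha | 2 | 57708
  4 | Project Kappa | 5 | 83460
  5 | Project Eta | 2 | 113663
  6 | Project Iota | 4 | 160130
SELECT c.name, p.name AS department, c.hire_year, c.salary FROM employees c JOIN departments p ON c.department_id = p.id ORDER BY c.hire_year ASC

Execution result:
name | department | hire_year | salary
Henry Johnson | Finance | 2017 | 117015
Sam Williams | Support | 2017 | 91382
Kate Williams | Research | 2017 | 57083
Tina Martinez | Finance | 2018 | 113141
Eve Martinez | Research | 2019 | 99275
Carol Smith | Operations | 2019 | 135877
Eve Johnson | Support | 2020 | 132218
Tina Davis | Finance | 2020 | 120521
Alice Davis | Operations | 2021 | 119914
Quinn Wilson | Engineering | 2021 | 130648
Eve Jones | Operations | 2023 | 58621
Tina Johnson | Support | 2024 | 92584
Mia Garcia | Support | 2024 | 81691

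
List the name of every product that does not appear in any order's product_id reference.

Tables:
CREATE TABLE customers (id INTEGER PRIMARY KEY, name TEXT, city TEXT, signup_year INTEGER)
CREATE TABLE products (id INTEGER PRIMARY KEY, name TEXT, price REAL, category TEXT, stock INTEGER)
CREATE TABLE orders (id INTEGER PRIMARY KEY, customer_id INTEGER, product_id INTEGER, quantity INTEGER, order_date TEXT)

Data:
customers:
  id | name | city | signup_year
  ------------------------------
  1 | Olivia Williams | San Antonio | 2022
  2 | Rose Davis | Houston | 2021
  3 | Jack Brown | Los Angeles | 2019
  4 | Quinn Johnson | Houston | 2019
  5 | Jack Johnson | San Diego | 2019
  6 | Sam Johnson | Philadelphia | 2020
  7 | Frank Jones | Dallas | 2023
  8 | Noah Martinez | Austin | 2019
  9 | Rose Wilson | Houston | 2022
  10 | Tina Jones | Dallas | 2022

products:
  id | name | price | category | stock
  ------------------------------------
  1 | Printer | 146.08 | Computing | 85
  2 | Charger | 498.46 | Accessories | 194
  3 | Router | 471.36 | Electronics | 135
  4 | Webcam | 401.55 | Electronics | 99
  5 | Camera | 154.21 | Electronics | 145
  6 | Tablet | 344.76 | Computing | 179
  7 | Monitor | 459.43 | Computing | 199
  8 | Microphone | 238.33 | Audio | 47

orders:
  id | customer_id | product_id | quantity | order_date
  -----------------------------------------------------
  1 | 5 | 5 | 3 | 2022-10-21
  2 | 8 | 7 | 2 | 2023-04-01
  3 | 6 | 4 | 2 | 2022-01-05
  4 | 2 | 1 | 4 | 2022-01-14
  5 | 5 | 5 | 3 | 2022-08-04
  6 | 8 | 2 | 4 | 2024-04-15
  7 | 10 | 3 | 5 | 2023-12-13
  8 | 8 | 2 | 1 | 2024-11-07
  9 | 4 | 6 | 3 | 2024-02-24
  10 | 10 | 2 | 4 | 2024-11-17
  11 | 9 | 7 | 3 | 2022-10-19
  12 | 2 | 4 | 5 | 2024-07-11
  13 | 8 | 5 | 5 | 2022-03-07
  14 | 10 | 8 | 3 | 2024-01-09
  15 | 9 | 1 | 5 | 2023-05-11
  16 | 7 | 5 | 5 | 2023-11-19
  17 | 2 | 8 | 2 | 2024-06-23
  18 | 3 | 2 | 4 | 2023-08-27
SELECT p.name FROM products p LEFT JOIN orders c ON c.product_id = p.id WHERE c.id IS NULL

Execution result:
(no rows)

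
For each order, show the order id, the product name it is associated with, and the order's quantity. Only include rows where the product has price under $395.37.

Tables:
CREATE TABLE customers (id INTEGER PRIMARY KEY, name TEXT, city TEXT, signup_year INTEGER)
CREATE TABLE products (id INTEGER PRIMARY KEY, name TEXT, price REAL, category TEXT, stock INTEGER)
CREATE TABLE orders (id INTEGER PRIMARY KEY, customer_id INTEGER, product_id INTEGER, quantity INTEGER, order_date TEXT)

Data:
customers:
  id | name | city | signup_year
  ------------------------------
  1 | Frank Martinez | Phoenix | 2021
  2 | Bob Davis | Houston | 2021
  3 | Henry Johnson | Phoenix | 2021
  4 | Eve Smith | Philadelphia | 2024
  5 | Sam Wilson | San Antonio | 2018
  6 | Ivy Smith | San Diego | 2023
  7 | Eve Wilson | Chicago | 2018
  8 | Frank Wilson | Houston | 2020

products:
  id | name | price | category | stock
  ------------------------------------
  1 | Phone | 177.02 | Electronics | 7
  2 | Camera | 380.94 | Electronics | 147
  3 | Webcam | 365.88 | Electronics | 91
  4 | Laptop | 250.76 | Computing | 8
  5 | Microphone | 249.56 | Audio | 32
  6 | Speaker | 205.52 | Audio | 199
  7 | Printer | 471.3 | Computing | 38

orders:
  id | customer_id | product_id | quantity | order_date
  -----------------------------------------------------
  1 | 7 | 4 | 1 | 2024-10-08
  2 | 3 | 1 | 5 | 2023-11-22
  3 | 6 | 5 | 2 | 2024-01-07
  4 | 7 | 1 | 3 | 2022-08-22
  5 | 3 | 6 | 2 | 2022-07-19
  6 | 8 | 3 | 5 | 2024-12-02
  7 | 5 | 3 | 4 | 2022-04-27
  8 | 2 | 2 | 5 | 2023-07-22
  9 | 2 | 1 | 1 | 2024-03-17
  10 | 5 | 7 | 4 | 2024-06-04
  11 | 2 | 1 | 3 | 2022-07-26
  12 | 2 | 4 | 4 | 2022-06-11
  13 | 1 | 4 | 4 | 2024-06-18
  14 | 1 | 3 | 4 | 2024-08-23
SELECT c.id, p.name AS product, c.quantity FROM orders c JOIN products p ON c.product_id = p.id WHERE p.price < 395.37

Execution result:
id | product | quantity
1 | Laptop | 1
2 | Phone | 5
3 | Microphone | 2
4 | Phone | 3
5 | Speaker | 2
6 | Webcam | 5
7 | Webcam | 4
8 | Camera | 5
9 | Phone | 1
11 | Phone | 3
12 | Laptop | 4
13 | Laptop | 4
14 | Webcam | 4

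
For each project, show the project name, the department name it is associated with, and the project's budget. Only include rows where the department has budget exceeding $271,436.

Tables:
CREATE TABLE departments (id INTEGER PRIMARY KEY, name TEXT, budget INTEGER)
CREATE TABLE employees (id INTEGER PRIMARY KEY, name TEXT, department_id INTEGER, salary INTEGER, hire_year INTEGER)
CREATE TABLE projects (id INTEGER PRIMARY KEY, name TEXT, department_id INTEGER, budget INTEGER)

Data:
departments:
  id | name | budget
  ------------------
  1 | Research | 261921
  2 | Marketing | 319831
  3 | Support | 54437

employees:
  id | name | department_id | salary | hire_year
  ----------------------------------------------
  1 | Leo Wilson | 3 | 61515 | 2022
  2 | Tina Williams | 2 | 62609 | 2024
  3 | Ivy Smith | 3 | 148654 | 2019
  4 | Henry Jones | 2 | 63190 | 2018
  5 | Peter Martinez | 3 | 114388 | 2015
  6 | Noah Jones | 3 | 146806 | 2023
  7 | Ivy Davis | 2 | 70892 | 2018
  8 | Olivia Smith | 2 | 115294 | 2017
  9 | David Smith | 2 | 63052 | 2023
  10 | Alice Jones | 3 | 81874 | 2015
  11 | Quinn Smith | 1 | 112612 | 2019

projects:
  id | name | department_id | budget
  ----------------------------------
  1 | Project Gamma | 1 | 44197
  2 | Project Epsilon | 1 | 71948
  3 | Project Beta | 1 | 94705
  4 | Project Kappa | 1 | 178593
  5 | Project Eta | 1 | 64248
SELECT c.name, p.name AS department, c.budget FROM projects c JOIN departments p ON c.department_id = p.id WHERE p.budget > 271436

Execution result:
(no rows)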